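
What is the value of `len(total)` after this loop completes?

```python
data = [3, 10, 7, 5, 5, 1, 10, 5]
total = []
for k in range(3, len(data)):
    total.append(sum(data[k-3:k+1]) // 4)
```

Let's trace through this code step by step.

Initialize: data = [3, 10, 7, 5, 5, 1, 10, 5]
Initialize: total = []
Entering loop: for k in range(3, len(data)):
After iteration 1: k = 3, total = [6]
After iteration 2: k = 4, total = [6, 6]
After iteration 3: k = 5, total = [6, 6, 4]
After iteration 4: k = 6, total = [6, 6, 4, 5]
After iteration 5: k = 7, total = [6, 6, 4, 5, 5]
Loop ends.
len(total) = 5

Final answer: 5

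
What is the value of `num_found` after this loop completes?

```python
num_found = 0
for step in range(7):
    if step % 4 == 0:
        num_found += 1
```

Let's trace through this code step by step.

Initialize: num_found = 0
Entering loop: for step in range(7):
After iteration 1: step = 0, num_found = 1
After iteration 2: step = 1, num_found = 1
After iteration 3: step = 2, num_found = 1
After iteration 4: step = 3, num_found = 1
After iteration 5: step = 4, num_found = 2
After iteration 6: step = 5, num_found = 2
After iteration 7: step = 6, num_found = 2
Loop ends.

Final answer: 2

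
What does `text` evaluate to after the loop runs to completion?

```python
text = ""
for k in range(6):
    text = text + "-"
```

Let's trace through this code step by step.

Initialize: text = ''
Entering loop: for k in range(6):
After iteration 1: k = 0, text = '-'
After iteration 2: k = 1, text = '--'
After iteration 3: k = 2, text = '---'
After iteration 4: k = 3, text = '----'
After iteration 5: k = 4, text = '-----'
After iteration 6: k = 5, text = '------'
Loop ends.

Final answer: '------'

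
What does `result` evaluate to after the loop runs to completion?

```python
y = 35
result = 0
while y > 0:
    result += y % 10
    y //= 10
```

Let's trace through this code step by step.

Initialize: y = 35
Initialize: result = 0
Entering loop: while y > 0:
After iteration 1: y = 3, result = 5
After iteration 2: y = 0, result = 8
Loop ends.

Final answer: 8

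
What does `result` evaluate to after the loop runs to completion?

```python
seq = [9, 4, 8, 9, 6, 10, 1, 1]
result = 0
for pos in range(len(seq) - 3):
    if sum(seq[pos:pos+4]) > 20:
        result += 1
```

Let's trace through this code step by step.

Initialize: seq = [9, 4, 8, 9, 6, 10, 1, 1]
Initialize: result = 0
Entering loop: for pos in range(len(seq) - 3):
After iteration 1: pos = 0, result = 1
After iteration 2: pos = 1, result = 2
After iteration 3: pos = 2, result = 3
After iteration 4: pos = 3, result = 4
After iteration 5: pos = 4, result = 4
Loop ends.

Final answer: 4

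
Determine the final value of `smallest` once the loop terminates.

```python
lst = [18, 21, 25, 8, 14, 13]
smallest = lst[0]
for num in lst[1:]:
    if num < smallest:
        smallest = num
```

Let's trace through this code step by step.

Initialize: lst = [18, 21, 25, 8, 14, 13]
Initialize: smallest = 18
Entering loop: for num in lst[1:]:
After iteration 1: num = 21, smallest = 18
After iteration 2: num = 25, smallest = 18
After iteration 3: num = 8, smallest = 8
After iteration 4: num = 14, smallest = 8
After iteration 5: num = 13, smallest = 8
Loop ends.

Final answer: 8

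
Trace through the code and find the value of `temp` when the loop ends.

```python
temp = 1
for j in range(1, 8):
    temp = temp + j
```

Let's trace through this code step by step.

Initialize: temp = 1
Entering loop: for j in range(1, 8):
After iteration 1: j = 1, temp = 2
After iteration 2: j = 2, temp = 4
After iteration 3: j = 3, temp = 7
After iteration 4: j = 4, temp = 11
After iteration 5: j = 5, temp = 16
After iteration 6: j = 6, temp = 22
After iteration 7: j = 7, temp = 29
Loop ends.

Final answer: 29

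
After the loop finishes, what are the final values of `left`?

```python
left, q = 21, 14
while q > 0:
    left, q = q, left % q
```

Let's trace through this code step by step.

Initialize: left = 21
Initialize: q = 14
Entering loop: while q > 0:
After iteration 1: left = 14, q = 7
After iteration 2: left = 7, q = 0
Loop ends.

Final answer: 7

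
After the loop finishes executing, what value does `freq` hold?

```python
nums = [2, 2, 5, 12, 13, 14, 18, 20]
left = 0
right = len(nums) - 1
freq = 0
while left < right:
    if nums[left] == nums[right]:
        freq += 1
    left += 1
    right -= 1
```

Let's trace through this code step by step.

Initialize: nums = [2, 2, 5, 12, 13, 14, 18, 20]
Initialize: left = 0
Initialize: right = 7
Initialize: freq = 0
Entering loop: while left < right:
After iteration 1: left = 1, right = 6, freq = 0
After iteration 2: left = 2, right = 5, freq = 0
After iteration 3: left = 3, right = 4, freq = 0
After iteration 4: left = 4, right = 3, freq = 0
Loop ends.

Final answer: 0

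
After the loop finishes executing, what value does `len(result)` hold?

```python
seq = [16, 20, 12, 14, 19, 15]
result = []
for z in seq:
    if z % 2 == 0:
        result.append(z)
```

Let's trace through this code step by step.

Initialize: seq = [16, 20, 12, 14, 19, 15]
Initialize: result = []
Entering loop: for z in seq:
After iteration 1: z = 16, result = [16]
After iteration 2: z = 20, result = [16, 20]
After iteration 3: z = 12, result = [16, 20, 12]
After iteration 4: z = 14, result = [16, 20, 12, 14]
After iteration 5: z = 19, result = [16, 20, 12, 14]
After iteration 6: z = 15, result = [16, 20, 12, 14]
Loop ends.
len(result) = 4

Final answer: 4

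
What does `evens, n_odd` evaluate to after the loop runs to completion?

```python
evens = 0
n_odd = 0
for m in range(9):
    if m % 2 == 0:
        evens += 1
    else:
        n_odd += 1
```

Let's trace through this code step by step.

Initialize: evens = 0
Initialize: n_odd = 0
Entering loop: for m in range(9):
After iteration 1: m = 0, evens = 1, n_odd = 0
After iteration 2: m = 1, evens = 1, n_odd = 1
After iteration 3: m = 2, evens = 2, n_odd = 1
After iteration 4: m = 3, evens = 2, n_odd = 2
After iteration 5: m = 4, evens = 3, n_odd = 2
After iteration 6: m = 5, evens = 3, n_odd = 3
After iteration 7: m = 6, evens = 4, n_odd = 3
After iteration 8: m = 7, evens = 4, n_odd = 4
After iteration 9: m = 8, evens = 5, n_odd = 4
Loop ends.

Final answer: 5, 4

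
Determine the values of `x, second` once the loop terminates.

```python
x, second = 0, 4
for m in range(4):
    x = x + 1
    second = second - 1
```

Let's trace through this code step by step.

Initialize: x = 0
Initialize: second = 4
Entering loop: for m in range(4):
After iteration 1: m = 0, x = 1, second = 3
After iteration 2: m = 1, x = 2, second = 2
After iteration 3: m = 2, x = 3, second = 1
After iteration 4: m = 3, x = 4, second = 0
Loop ends.

Final answer: 4, 0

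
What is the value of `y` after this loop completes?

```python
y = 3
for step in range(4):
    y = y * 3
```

Let's trace through this code step by step.

Initialize: y = 3
Entering loop: for step in range(4):
After iteration 1: step = 0, y = 9
After iteration 2: step = 1, y = 27
After iteration 3: step = 2, y = 81
After iteration 4: step = 3, y = 243
Loop ends.

Final answer: 243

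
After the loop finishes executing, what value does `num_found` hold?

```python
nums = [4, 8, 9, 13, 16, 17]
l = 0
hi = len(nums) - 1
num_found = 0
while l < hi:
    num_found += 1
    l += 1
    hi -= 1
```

Let's trace through this code step by step.

Initialize: nums = [4, 8, 9, 13, 16, 17]
Initialize: l = 0
Initialize: hi = 5
Initialize: num_found = 0
Entering loop: while l < hi:
After iteration 1: l = 1, hi = 4, num_found = 1
After iteration 2: l = 2, hi = 3, num_found = 2
After iteration 3: l = 3, hi = 2, num_found = 3
Loop ends.

Final answer: 3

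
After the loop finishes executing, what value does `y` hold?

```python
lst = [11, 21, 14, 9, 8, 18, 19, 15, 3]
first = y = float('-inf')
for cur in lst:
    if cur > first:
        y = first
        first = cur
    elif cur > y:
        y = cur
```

Let's trace through this code step by step.

Initialize: lst = [11, 21, 14, 9, 8, 18, 19, 15, 3]
Initialize: first = -inf
Initialize: y = -inf
Entering loop: for cur in lst:
After iteration 1: cur = 11, first = 11, y = -inf
After iteration 2: cur = 21, first = 21, y = 11
After iteration 3: cur = 14, first = 21, y = 14
After iteration 4: cur = 9, first = 21, y = 14
After iteration 5: cur = 8, first = 21, y = 14
After iteration 6: cur = 18, first = 21, y = 18
After iteration 7: cur = 19, first = 21, y = 19
After iteration 8: cur = 15, first = 21, y = 19
After iteration 9: cur = 3, first = 21, y = 19
Loop ends.

Final answer: 19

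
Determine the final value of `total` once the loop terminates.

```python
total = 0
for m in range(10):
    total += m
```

Let's trace through this code step by step.

Initialize: total = 0
Entering loop: for m in range(10):
After iteration 1: m = 0, total = 0
After iteration 2: m = 1, total = 1
After iteration 3: m = 2, total = 3
After iteration 4: m = 3, total = 6
After iteration 5: m = 4, total = 10
After iteration 6: m = 5, total = 15
After iteration 7: m = 6, total = 21
After iteration 8: m = 7, total = 28
After iteration 9: m = 8, total = 36
After iteration 10: m = 9, total = 45
Loop ends.

Final answer: 45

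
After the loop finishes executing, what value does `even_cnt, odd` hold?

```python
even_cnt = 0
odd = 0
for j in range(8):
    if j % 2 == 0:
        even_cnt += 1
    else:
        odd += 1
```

Let's trace through this code step by step.

Initialize: even_cnt = 0
Initialize: odd = 0
Entering loop: for j in range(8):
After iteration 1: j = 0, even_cnt = 1, odd = 0
After iteration 2: j = 1, even_cnt = 1, odd = 1
After iteration 3: j = 2, even_cnt = 2, odd = 1
After iteration 4: j = 3, even_cnt = 2, odd = 2
After iteration 5: j = 4, even_cnt = 3, odd = 2
After iteration 6: j = 5, even_cnt = 3, odd = 3
After iteration 7: j = 6, even_cnt = 4, odd = 3
After iteration 8: j = 7, even_cnt = 4, odd = 4
Loop ends.

Final answer: 4, 4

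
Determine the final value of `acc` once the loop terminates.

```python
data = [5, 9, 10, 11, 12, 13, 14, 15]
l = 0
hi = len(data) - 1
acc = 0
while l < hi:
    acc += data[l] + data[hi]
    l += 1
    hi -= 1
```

Let's trace through this code step by step.

Initialize: data = [5, 9, 10, 11, 12, 13, 14, 15]
Initialize: l = 0
Initialize: hi = 7
Initialize: acc = 0
Entering loop: while l < hi:
After iteration 1: l = 1, hi = 6, acc = 20
After iteration 2: l = 2, hi = 5, acc = 43
After iteration 3: l = 3, hi = 4, acc = 66
After iteration 4: l = 4, hi = 3, acc = 89
Loop ends.

Final answer: 89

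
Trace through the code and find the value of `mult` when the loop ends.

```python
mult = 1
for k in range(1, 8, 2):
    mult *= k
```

Let's trace through this code step by step.

Initialize: mult = 1
Entering loop: for k in range(1, 8, 2):
After iteration 1: k = 1, mult = 1
After iteration 2: k = 3, mult = 3
After iteration 3: k = 5, mult = 15
After iteration 4: k = 7, mult = 105
Loop ends.

Final answer: 105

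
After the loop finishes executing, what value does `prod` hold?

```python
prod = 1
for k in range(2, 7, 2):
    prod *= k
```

Let's trace through this code step by step.

Initialize: prod = 1
Entering loop: for k in range(2, 7, 2):
After iteration 1: k = 2, prod = 2
After iteration 2: k = 4, prod = 8
After iteration 3: k = 6, prod = 48
Loop ends.

Final answer: 48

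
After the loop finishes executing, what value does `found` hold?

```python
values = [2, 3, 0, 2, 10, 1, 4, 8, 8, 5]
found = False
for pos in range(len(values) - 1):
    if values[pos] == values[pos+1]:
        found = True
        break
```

Let's trace through this code step by step.

Initialize: values = [2, 3, 0, 2, 10, 1, 4, 8, 8, 5]
Initialize: found = False
Entering loop: for pos in range(len(values) - 1):
After iteration 1: pos = 0, found = False
After iteration 2: pos = 1, found = False
After iteration 3: pos = 2, found = False
After iteration 4: pos = 3, found = False
After iteration 5: pos = 4, found = False
After iteration 6: pos = 5, found = False
After iteration 7: pos = 6, found = False
After iteration 8: pos = 7, found = True
Loop ends.

Final answer: True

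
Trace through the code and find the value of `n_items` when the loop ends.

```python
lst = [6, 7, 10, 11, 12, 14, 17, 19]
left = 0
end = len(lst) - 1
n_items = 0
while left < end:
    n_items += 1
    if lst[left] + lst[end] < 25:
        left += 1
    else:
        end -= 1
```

Let's trace through this code step by step.

Initialize: lst = [6, 7, 10, 11, 12, 14, 17, 19]
Initialize: left = 0
Initialize: end = 7
Initialize: n_items = 0
Entering loop: while left < end:
After iteration 1: left = 0, end = 6, n_items = 1
After iteration 2: left = 1, end = 6, n_items = 2
After iteration 3: left = 2, end = 6, n_items = 3
After iteration 4: left = 2, end = 5, n_items = 4
After iteration 5: left = 3, end = 5, n_items = 5
After iteration 6: left = 3, end = 4, n_items = 6
After iteration 7: left = 4, end = 4, n_items = 7
Loop ends.

Final answer: 7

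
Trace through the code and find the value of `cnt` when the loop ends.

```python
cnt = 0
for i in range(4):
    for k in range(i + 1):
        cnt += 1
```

Let's trace through this code step by step.

Initialize: cnt = 0
Entering loop: for i in range(4):
After iteration 1: i = 0, cnt = 1, k = 0
After iteration 2: i = 1, cnt = 3, k = 1
After iteration 3: i = 2, cnt = 6, k = 2
After iteration 4: i = 3, cnt = 10, k = 3
Loop ends.

Final answer: 10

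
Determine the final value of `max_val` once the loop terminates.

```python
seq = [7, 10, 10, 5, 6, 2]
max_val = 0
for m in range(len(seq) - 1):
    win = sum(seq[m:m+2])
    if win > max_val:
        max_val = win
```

Let's trace through this code step by step.

Initialize: seq = [7, 10, 10, 5, 6, 2]
Initialize: max_val = 0
Entering loop: for m in range(len(seq) - 1):
After iteration 1: m = 0, max_val = 17, win = 17
After iteration 2: m = 1, max_val = 20, win = 20
After iteration 3: m = 2, max_val = 20, win = 15
After iteration 4: m = 3, max_val = 20, win = 11
After iteration 5: m = 4, max_val = 20, win = 8
Loop ends.

Final answer: 20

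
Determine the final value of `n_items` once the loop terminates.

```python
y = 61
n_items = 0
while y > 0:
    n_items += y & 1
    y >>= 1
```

Let's trace through this code step by step.

Initialize: y = 61
Initialize: n_items = 0
Entering loop: while y > 0:
After iteration 1: y = 30, n_items = 1
After iteration 2: y = 15, n_items = 1
After iteration 3: y = 7, n_items = 2
After iteration 4: y = 3, n_items = 3
After iteration 5: y = 1, n_items = 4
After iteration 6: y = 0, n_items = 5
Loop ends.

Final answer: 5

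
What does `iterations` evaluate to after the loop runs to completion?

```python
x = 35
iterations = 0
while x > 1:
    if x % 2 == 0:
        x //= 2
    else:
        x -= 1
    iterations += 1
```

Let's trace through this code step by step.

Initialize: x = 35
Initialize: iterations = 0
Entering loop: while x > 1:
After iteration 1: x = 34, iterations = 1
After iteration 2: x = 17, iterations = 2
After iteration 3: x = 16, iterations = 3
After iteration 4: x = 8, iterations = 4
After iteration 5: x = 4, iterations = 5
After iteration 6: x = 2, iterations = 6
After iteration 7: x = 1, iterations = 7
Loop ends.

Final answer: 7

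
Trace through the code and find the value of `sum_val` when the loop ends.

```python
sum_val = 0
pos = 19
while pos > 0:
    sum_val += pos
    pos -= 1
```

Let's trace through this code step by step.

Initialize: sum_val = 0
Initialize: pos = 19
Entering loop: while pos > 0:
After iteration 1: sum_val = 19, pos = 18
After iteration 2: sum_val = 37, pos = 17
After iteration 3: sum_val = 54, pos = 16
After iteration 4: sum_val = 70, pos = 15
After iteration 5: sum_val = 85, pos = 14
After iteration 6: sum_val = 99, pos = 13
After iteration 7: sum_val = 112, pos = 12
After iteration 8: sum_val = 124, pos = 11
After iteration 9: sum_val = 135, pos = 10
After iteration 10: sum_val = 145, pos = 9
After iteration 11: sum_val = 154, pos = 8
After iteration 12: sum_val = 162, pos = 7
After iteration 13: sum_val = 169, pos = 6
After iteration 14: sum_val = 175, pos = 5
After iteration 15: sum_val = 180, pos = 4
After iteration 16: sum_val = 184, pos = 3
After iteration 17: sum_val = 187, pos = 2
After iteration 18: sum_val = 189, pos = 1
After iteration 19: sum_val = 190, pos = 0
Loop ends.

Final answer: 190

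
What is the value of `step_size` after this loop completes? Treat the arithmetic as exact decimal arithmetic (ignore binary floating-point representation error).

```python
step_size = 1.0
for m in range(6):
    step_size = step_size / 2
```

Let's trace through this code step by step.

Initialize: step_size = 1.0
Entering loop: for m in range(6):
After iteration 1: m = 0, step_size = 0.5
After iteration 2: m = 1, step_size = 0.25
After iteration 3: m = 2, step_size = 0.125
After iteration 4: m = 3, step_size = 0.0625
After iteration 5: m = 4, step_size = 0.03125
After iteration 6: m = 5, step_size = 0.015625
Loop ends.

Final answer: 0.015625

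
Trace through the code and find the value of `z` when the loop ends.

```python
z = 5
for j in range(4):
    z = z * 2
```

Let's trace through this code step by step.

Initialize: z = 5
Entering loop: for j in range(4):
After iteration 1: j = 0, z = 10
After iteration 2: j = 1, z = 20
After iteration 3: j = 2, z = 40
After iteration 4: j = 3, z = 80
Loop ends.

Final answer: 80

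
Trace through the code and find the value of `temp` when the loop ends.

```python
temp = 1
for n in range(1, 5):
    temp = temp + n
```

Let's trace through this code step by step.

Initialize: temp = 1
Entering loop: for n in range(1, 5):
After iteration 1: n = 1, temp = 2
After iteration 2: n = 2, temp = 4
After iteration 3: n = 3, temp = 7
After iteration 4: n = 4, temp = 11
Loop ends.

Final answer: 11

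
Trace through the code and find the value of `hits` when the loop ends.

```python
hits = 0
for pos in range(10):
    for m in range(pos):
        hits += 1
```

Let's trace through this code step by step.

Initialize: hits = 0
Entering loop: for pos in range(10):
After iteration 1: pos = 0, hits = 0
After iteration 2: pos = 1, hits = 1, m = 0
After iteration 3: pos = 2, hits = 3, m = 1
After iteration 4: pos = 3, hits = 6, m = 2
After iteration 5: pos = 4, hits = 10, m = 3
After iteration 6: pos = 5, hits = 15, m = 4
After iteration 7: pos = 6, hits = 21, m = 5
After iteration 8: pos = 7, hits = 28, m = 6
After iteration 9: pos = 8, hits = 36, m = 7
After iteration 10: pos = 9, hits = 45, m = 8
Loop ends.

Final answer: 45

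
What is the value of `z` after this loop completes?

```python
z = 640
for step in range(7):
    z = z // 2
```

Let's trace through this code step by step.

Initialize: z = 640
Entering loop: for step in range(7):
After iteration 1: step = 0, z = 320
After iteration 2: step = 1, z = 160
After iteration 3: step = 2, z = 80
After iteration 4: step = 3, z = 40
After iteration 5: step = 4, z = 20
After iteration 6: step = 5, z = 10
After iteration 7: step = 6, z = 5
Loop ends.

Final answer: 5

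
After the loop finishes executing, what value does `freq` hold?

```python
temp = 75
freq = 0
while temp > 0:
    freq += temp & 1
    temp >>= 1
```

Let's trace through this code step by step.

Initialize: temp = 75
Initialize: freq = 0
Entering loop: while temp > 0:
After iteration 1: temp = 37, freq = 1
After iteration 2: temp = 18, freq = 2
After iteration 3: temp = 9, freq = 2
After iteration 4: temp = 4, freq = 3
After iteration 5: temp = 2, freq = 3
After iteration 6: temp = 1, freq = 3
After iteration 7: temp = 0, freq = 4
Loop ends.

Final answer: 4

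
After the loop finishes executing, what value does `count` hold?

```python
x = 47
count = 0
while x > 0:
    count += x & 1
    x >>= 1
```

Let's trace through this code step by step.

Initialize: x = 47
Initialize: count = 0
Entering loop: while x > 0:
After iteration 1: x = 23, count = 1
After iteration 2: x = 11, count = 2
After iteration 3: x = 5, count = 3
After iteration 4: x = 2, count = 4
After iteration 5: x = 1, count = 4
After iteration 6: x = 0, count = 5
Loop ends.

Final answer: 5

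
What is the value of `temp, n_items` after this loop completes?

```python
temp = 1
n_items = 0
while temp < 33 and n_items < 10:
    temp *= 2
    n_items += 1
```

Let's trace through this code step by step.

Initialize: temp = 1
Initialize: n_items = 0
Entering loop: while temp < 33 and n_items < 10:
After iteration 1: temp = 2, n_items = 1
After iteration 2: temp = 4, n_items = 2
After iteration 3: temp = 8, n_items = 3
After iteration 4: temp = 16, n_items = 4
After iteration 5: temp = 32, n_items = 5
After iteration 6: temp = 64, n_items = 6
Loop ends.

Final answer: 64, 6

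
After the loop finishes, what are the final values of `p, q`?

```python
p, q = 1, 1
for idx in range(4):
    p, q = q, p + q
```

Let's trace through this code step by step.

Initialize: p = 1
Initialize: q = 1
Entering loop: for idx in range(4):
After iteration 1: idx = 0, p = 1, q = 2
After iteration 2: idx = 1, p = 2, q = 3
After iteration 3: idx = 2, p = 3, q = 5
After iteration 4: idx = 3, p = 5, q = 8
Loop ends.

Final answer: 5, 8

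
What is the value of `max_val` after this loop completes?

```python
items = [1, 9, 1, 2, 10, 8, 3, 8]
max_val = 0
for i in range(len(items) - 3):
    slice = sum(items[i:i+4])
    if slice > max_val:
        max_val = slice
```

Let's trace through this code step by step.

Initialize: items = [1, 9, 1, 2, 10, 8, 3, 8]
Initialize: max_val = 0
Entering loop: for i in range(len(items) - 3):
After iteration 1: i = 0, max_val = 13, slice = 13
After iteration 2: i = 1, max_val = 22, slice = 22
After iteration 3: i = 2, max_val = 22, slice = 21
After iteration 4: i = 3, max_val = 23, slice = 23
After iteration 5: i = 4, max_val = 29, slice = 29
Loop ends.

Final answer: 29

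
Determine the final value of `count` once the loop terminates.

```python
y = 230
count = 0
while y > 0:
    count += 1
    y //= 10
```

Let's trace through this code step by step.

Initialize: y = 230
Initialize: count = 0
Entering loop: while y > 0:
After iteration 1: y = 23, count = 1
After iteration 2: y = 2, count = 2
After iteration 3: y = 0, count = 3
Loop ends.

Final answer: 3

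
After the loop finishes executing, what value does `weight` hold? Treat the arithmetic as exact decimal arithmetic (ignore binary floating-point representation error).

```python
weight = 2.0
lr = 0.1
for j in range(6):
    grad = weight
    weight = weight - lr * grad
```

Let's trace through this code step by step.

Initialize: weight = 2.0
Initialize: lr = 0.1
Entering loop: for j in range(6):
After iteration 1: j = 0, weight = 1.8, grad = 2.0
After iteration 2: j = 1, weight = 1.62, grad = 1.8
After iteration 3: j = 2, weight = 1.458, grad = 1.62
After iteration 4: j = 3, weight = 1.3122, grad = 1.458
After iteration 5: j = 4, weight = 1.18098, grad = 1.3122
After iteration 6: j = 5, weight = 1.062882, grad = 1.18098
Loop ends.

Final answer: 1.062882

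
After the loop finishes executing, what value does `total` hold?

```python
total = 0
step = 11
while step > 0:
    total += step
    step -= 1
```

Let's trace through this code step by step.

Initialize: total = 0
Initialize: step = 11
Entering loop: while step > 0:
After iteration 1: total = 11, step = 10
After iteration 2: total = 21, step = 9
After iteration 3: total = 30, step = 8
After iteration 4: total = 38, step = 7
After iteration 5: total = 45, step = 6
After iteration 6: total = 51, step = 5
After iteration 7: total = 56, step = 4
After iteration 8: total = 60, step = 3
After iteration 9: total = 63, step = 2
After iteration 10: total = 65, step = 1
After iteration 11: total = 66, step = 0
Loop ends.

Final answer: 66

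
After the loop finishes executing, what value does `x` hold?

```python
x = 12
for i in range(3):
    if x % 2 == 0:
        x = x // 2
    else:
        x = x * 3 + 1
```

Let's trace through this code step by step.

Initialize: x = 12
Entering loop: for i in range(3):
After iteration 1: i = 0, x = 6
After iteration 2: i = 1, x = 3
After iteration 3: i = 2, x = 10
Loop ends.

Final answer: 10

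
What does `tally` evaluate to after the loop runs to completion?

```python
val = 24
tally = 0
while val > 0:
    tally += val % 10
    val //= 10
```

Let's trace through this code step by step.

Initialize: val = 24
Initialize: tally = 0
Entering loop: while val > 0:
After iteration 1: val = 2, tally = 4
After iteration 2: val = 0, tally = 6
Loop ends.

Final answer: 6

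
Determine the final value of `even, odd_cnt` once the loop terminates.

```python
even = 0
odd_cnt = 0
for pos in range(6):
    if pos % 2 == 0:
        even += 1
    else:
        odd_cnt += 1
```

Let's trace through this code step by step.

Initialize: even = 0
Initialize: odd_cnt = 0
Entering loop: for pos in range(6):
After iteration 1: pos = 0, even = 1, odd_cnt = 0
After iteration 2: pos = 1, even = 1, odd_cnt = 1
After iteration 3: pos = 2, even = 2, odd_cnt = 1
After iteration 4: pos = 3, even = 2, odd_cnt = 2
After iteration 5: pos = 4, even = 3, odd_cnt = 2
After iteration 6: pos = 5, even = 3, odd_cnt = 3
Loop ends.

Final answer: 3, 3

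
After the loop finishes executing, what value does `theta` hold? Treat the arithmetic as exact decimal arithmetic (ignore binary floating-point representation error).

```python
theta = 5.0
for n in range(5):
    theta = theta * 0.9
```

Let's trace through this code step by step.

Initialize: theta = 5.0
Entering loop: for n in range(5):
After iteration 1: n = 0, theta = 4.5
After iteration 2: n = 1, theta = 4.05
After iteration 3: n = 2, theta = 3.645
After iteration 4: n = 3, theta = 3.2805
After iteration 5: n = 4, theta = 2.95245
Loop ends.

Final answer: 2.95245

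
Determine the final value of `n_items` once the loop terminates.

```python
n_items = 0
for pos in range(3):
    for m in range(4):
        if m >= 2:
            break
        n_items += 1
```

Let's trace through this code step by step.

Initialize: n_items = 0
Entering loop: for pos in range(3):
After iteration 1: pos = 0, n_items = 2
After iteration 2: pos = 1, n_items = 4
After iteration 3: pos = 2, n_items = 6
Loop ends.

Final answer: 6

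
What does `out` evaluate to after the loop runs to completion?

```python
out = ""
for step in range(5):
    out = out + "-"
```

Let's trace through this code step by step.

Initialize: out = ''
Entering loop: for step in range(5):
After iteration 1: step = 0, out = '-'
After iteration 2: step = 1, out = '--'
After iteration 3: step = 2, out = '---'
After iteration 4: step = 3, out = '----'
After iteration 5: step = 4, out = '-----'
Loop ends.

Final answer: '-----'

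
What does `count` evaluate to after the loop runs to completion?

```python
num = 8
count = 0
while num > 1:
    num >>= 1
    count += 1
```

Let's trace through this code step by step.

Initialize: num = 8
Initialize: count = 0
Entering loop: while num > 1:
After iteration 1: num = 4, count = 1
After iteration 2: num = 2, count = 2
After iteration 3: num = 1, count = 3
Loop ends.

Final answer: 3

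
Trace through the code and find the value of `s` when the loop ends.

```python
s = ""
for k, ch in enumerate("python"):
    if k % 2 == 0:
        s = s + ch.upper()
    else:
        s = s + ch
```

Let's trace through this code step by step.

Initialize: s = ''
Entering loop: for k, ch in enumerate("python"):
After iteration 1: k = 0, ch = 'p', s = 'P'
After iteration 2: k = 1, ch = 'y', s = 'Py'
After iteration 3: k = 2, ch = 't', s = 'PyT'
After iteration 4: k = 3, ch = 'h', s = 'PyTh'
After iteration 5: k = 4, ch = 'o', s = 'PyThO'
After iteration 6: k = 5, ch = 'n', s = 'PyThOn'
Loop ends.

Final answer: 'PyThOn'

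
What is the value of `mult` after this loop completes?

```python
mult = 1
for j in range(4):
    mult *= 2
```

Let's trace through this code step by step.

Initialize: mult = 1
Entering loop: for j in range(4):
After iteration 1: j = 0, mult = 2
After iteration 2: j = 1, mult = 4
After iteration 3: j = 2, mult = 8
After iteration 4: j = 3, mult = 16
Loop ends.

Final answer: 16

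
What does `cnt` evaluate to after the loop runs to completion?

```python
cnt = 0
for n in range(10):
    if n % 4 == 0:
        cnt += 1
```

Let's trace through this code step by step.

Initialize: cnt = 0
Entering loop: for n in range(10):
After iteration 1: n = 0, cnt = 1
After iteration 2: n = 1, cnt = 1
After iteration 3: n = 2, cnt = 1
After iteration 4: n = 3, cnt = 1
After iteration 5: n = 4, cnt = 2
After iteration 6: n = 5, cnt = 2
After iteration 7: n = 6, cnt = 2
After iteration 8: n = 7, cnt = 2
After iteration 9: n = 8, cnt = 3
After iteration 10: n = 9, cnt = 3
Loop ends.

Final answer: 3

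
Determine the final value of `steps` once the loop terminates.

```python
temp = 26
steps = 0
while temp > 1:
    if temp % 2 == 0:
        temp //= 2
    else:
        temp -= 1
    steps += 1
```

Let's trace through this code step by step.

Initialize: temp = 26
Initialize: steps = 0
Entering loop: while temp > 1:
After iteration 1: temp = 13, steps = 1
After iteration 2: temp = 12, steps = 2
After iteration 3: temp = 6, steps = 3
After iteration 4: temp = 3, steps = 4
After iteration 5: temp = 2, steps = 5
After iteration 6: temp = 1, steps = 6
Loop ends.

Final answer: 6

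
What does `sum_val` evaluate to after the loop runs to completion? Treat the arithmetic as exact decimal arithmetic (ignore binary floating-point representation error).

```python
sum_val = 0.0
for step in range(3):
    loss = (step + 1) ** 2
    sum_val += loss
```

Let's trace through this code step by step.

Initialize: sum_val = 0.0
Entering loop: for step in range(3):
After iteration 1: step = 0, sum_val = 1.0, loss = 1
After iteration 2: step = 1, sum_val = 5.0, loss = 4
After iteration 3: step = 2, sum_val = 14.0, loss = 9
Loop ends.

Final answer: 14.0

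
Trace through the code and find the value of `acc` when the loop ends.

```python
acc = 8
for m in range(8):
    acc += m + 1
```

Let's trace through this code step by step.

Initialize: acc = 8
Entering loop: for m in range(8):
After iteration 1: m = 0, acc = 9
After iteration 2: m = 1, acc = 11
After iteration 3: m = 2, acc = 14
After iteration 4: m = 3, acc = 18
After iteration 5: m = 4, acc = 23
After iteration 6: m = 5, acc = 29
After iteration 7: m = 6, acc = 36
After iteration 8: m = 7, acc = 44
Loop ends.

Final answer: 44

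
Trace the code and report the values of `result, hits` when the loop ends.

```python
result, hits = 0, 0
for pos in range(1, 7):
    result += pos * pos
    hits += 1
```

Let's trace through this code step by step.

Initialize: result = 0
Initialize: hits = 0
Entering loop: for pos in range(1, 7):
After iteration 1: pos = 1, result = 1, hits = 1
After iteration 2: pos = 2, result = 5, hits = 2
After iteration 3: pos = 3, result = 14, hits = 3
After iteration 4: pos = 4, result = 30, hits = 4
After iteration 5: pos = 5, result = 55, hits = 5
After iteration 6: pos = 6, result = 91, hits = 6
Loop ends.

Final answer: 91, 6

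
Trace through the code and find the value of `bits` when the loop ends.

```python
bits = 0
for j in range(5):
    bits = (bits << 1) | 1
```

Let's trace through this code step by step.

Initialize: bits = 0
Entering loop: for j in range(5):
After iteration 1: j = 0, bits = 1
After iteration 2: j = 1, bits = 3
After iteration 3: j = 2, bits = 7
After iteration 4: j = 3, bits = 15
After iteration 5: j = 4, bits = 31
Loop ends.

Final answer: 31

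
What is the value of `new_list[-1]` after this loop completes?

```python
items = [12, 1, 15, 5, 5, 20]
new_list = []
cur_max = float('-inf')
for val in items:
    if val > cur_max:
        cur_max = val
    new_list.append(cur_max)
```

Let's trace through this code step by step.

Initialize: items = [12, 1, 15, 5, 5, 20]
Initialize: new_list = []
Initialize: cur_max = -inf
Entering loop: for val in items:
After iteration 1: val = 12, new_list = [12], cur_max = 12
After iteration 2: val = 1, new_list = [12, 12], cur_max = 12
After iteration 3: val = 15, new_list = [12, 12, 15], cur_max = 15
After iteration 4: val = 5, new_list = [12, 12, 15, 15], cur_max = 15
After iteration 5: val = 5, new_list = [12, 12, 15, 15, 15], cur_max = 15
After iteration 6: val = 20, new_list = [12, 12, 15, 15, 15, 20], cur_max = 20
Loop ends.
new_list[-1] = 20

Final answer: 20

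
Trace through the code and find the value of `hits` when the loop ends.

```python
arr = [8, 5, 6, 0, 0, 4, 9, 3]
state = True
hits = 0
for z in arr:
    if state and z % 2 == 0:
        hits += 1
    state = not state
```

Let's trace through this code step by step.

Initialize: arr = [8, 5, 6, 0, 0, 4, 9, 3]
Initialize: state = True
Initialize: hits = 0
Entering loop: for z in arr:
After iteration 1: z = 8, state = False, hits = 1
After iteration 2: z = 5, state = True, hits = 1
After iteration 3: z = 6, state = False, hits = 2
After iteration 4: z = 0, state = True, hits = 2
After iteration 5: z = 0, state = False, hits = 3
After iteration 6: z = 4, state = True, hits = 3
After iteration 7: z = 9, state = False, hits = 3
After iteration 8: z = 3, state = True, hits = 3
Loop ends.

Final answer: 3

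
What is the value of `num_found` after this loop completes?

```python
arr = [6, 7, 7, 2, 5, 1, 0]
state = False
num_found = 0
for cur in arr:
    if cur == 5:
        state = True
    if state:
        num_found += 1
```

Let's trace through this code step by step.

Initialize: arr = [6, 7, 7, 2, 5, 1, 0]
Initialize: state = False
Initialize: num_found = 0
Entering loop: for cur in arr:
After iteration 1: cur = 6, state = False, num_found = 0
After iteration 2: cur = 7, state = False, num_found = 0
After iteration 3: cur = 7, state = False, num_found = 0
After iteration 4: cur = 2, state = False, num_found = 0
After iteration 5: cur = 5, state = True, num_found = 1
After iteration 6: cur = 1, state = True, num_found = 2
After iteration 7: cur = 0, state = True, num_found = 3
Loop ends.

Final answer: 3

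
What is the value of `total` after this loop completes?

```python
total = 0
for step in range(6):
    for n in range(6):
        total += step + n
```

Let's trace through this code step by step.

Initialize: total = 0
Entering loop: for step in range(6):
After iteration 1: step = 0, total = 15
After iteration 2: step = 1, total = 36
After iteration 3: step = 2, total = 63
After iteration 4: step = 3, total = 96
After iteration 5: step = 4, total = 135
After iteration 6: step = 5, total = 180
Loop ends.

Final answer: 180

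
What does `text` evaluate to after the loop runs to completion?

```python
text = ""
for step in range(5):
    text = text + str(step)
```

Let's trace through this code step by step.

Initialize: text = ''
Entering loop: for step in range(5):
After iteration 1: step = 0, text = '0'
After iteration 2: step = 1, text = '01'
After iteration 3: step = 2, text = '012'
After iteration 4: step = 3, text = '0123'
After iteration 5: step = 4, text = '01234'
Loop ends.

Final answer: '01234'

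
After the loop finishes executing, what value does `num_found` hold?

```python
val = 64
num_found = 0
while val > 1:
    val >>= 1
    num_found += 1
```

Let's trace through this code step by step.

Initialize: val = 64
Initialize: num_found = 0
Entering loop: while val > 1:
After iteration 1: val = 32, num_found = 1
After iteration 2: val = 16, num_found = 2
After iteration 3: val = 8, num_found = 3
After iteration 4: val = 4, num_found = 4
After iteration 5: val = 2, num_found = 5
After iteration 6: val = 1, num_found = 6
Loop ends.

Final answer: 6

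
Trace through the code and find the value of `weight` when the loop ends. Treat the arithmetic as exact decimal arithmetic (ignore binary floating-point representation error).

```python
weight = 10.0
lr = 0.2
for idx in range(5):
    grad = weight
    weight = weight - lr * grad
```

Let's trace through this code step by step.

Initialize: weight = 10.0
Initialize: lr = 0.2
Entering loop: for idx in range(5):
After iteration 1: idx = 0, weight = 8.0, grad = 10.0
After iteration 2: idx = 1, weight = 6.4, grad = 8.0
After iteration 3: idx = 2, weight = 5.12, grad = 6.4
After iteration 4: idx = 3, weight = 4.096, grad = 5.12
After iteration 5: idx = 4, weight = 3.2768, grad = 4.096
Loop ends.

Final answer: 3.2768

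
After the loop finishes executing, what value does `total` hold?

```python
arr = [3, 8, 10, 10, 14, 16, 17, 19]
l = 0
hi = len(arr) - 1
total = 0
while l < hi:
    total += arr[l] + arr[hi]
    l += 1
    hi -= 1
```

Let's trace through this code step by step.

Initialize: arr = [3, 8, 10, 10, 14, 16, 17, 19]
Initialize: l = 0
Initialize: hi = 7
Initialize: total = 0
Entering loop: while l < hi:
After iteration 1: l = 1, hi = 6, total = 22
After iteration 2: l = 2, hi = 5, total = 47
After iteration 3: l = 3, hi = 4, total = 73
After iteration 4: l = 4, hi = 3, total = 97
Loop ends.

Final answer: 97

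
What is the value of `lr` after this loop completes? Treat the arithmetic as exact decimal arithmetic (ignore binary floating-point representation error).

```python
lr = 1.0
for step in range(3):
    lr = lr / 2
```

Let's trace through this code step by step.

Initialize: lr = 1.0
Entering loop: for step in range(3):
After iteration 1: step = 0, lr = 0.5
After iteration 2: step = 1, lr = 0.25
After iteration 3: step = 2, lr = 0.125
Loop ends.

Final answer: 0.125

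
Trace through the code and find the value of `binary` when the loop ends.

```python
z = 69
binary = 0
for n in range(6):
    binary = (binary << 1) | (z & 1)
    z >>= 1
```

Let's trace through this code step by step.

Initialize: z = 69
Initialize: binary = 0
Entering loop: for n in range(6):
After iteration 1: n = 0, z = 34, binary = 1
After iteration 2: n = 1, z = 17, binary = 2
After iteration 3: n = 2, z = 8, binary = 5
After iteration 4: n = 3, z = 4, binary = 10
After iteration 5: n = 4, z = 2, binary = 20
After iteration 6: n = 5, z = 1, binary = 40
Loop ends.

Final answer: 40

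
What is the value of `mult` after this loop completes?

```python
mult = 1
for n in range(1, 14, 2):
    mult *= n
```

Let's trace through this code step by step.

Initialize: mult = 1
Entering loop: for n in range(1, 14, 2):
After iteration 1: n = 1, mult = 1
After iteration 2: n = 3, mult = 3
After iteration 3: n = 5, mult = 15
After iteration 4: n = 7, mult = 105
After iteration 5: n = 9, mult = 945
After iteration 6: n = 11, mult = 10395
After iteration 7: n = 13, mult = 135135
Loop ends.

Final answer: 135135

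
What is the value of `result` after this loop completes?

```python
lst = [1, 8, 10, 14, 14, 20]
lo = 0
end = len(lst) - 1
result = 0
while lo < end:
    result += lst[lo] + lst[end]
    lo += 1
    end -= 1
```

Let's trace through this code step by step.

Initialize: lst = [1, 8, 10, 14, 14, 20]
Initialize: lo = 0
Initialize: end = 5
Initialize: result = 0
Entering loop: while lo < end:
After iteration 1: lo = 1, end = 4, result = 21
After iteration 2: lo = 2, end = 3, result = 43
After iteration 3: lo = 3, end = 2, result = 67
Loop ends.

Final answer: 67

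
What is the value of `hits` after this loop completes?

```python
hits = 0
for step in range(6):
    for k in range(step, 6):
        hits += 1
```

Let's trace through this code step by step.

Initialize: hits = 0
Entering loop: for step in range(6):
After iteration 1: step = 0, hits = 6
After iteration 2: step = 1, hits = 11
After iteration 3: step = 2, hits = 15
After iteration 4: step = 3, hits = 18
After iteration 5: step = 4, hits = 20
After iteration 6: step = 5, hits = 21
Loop ends.

Final answer: 21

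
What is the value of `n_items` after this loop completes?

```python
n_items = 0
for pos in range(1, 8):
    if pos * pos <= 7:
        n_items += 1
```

Let's trace through this code step by step.

Initialize: n_items = 0
Entering loop: for pos in range(1, 8):
After iteration 1: pos = 1, n_items = 1
After iteration 2: pos = 2, n_items = 2
After iteration 3: pos = 3, n_items = 2
After iteration 4: pos = 4, n_items = 2
After iteration 5: pos = 5, n_items = 2
After iteration 6: pos = 6, n_items = 2
After iteration 7: pos = 7, n_items = 2
Loop ends.

Final answer: 2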